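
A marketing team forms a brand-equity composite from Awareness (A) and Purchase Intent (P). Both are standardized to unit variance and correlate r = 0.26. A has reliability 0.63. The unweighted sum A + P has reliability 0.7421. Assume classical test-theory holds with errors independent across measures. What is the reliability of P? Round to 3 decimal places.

0.720

Var(A+P) = 2 + 2·0.26 = 2.520.
True-score variance = ρ_A + ρ_P + 2·0.26, so 0.7421 = (0.63 + ρ_P + 0.52) / 2.520.
ρ_P = 0.7421·2.520 − 0.63 − 0.52 = 0.720.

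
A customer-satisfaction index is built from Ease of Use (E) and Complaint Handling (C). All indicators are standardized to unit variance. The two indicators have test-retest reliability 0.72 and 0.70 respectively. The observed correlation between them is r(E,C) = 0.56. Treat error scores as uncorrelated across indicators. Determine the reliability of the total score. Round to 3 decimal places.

Var(E+C) = 2 + 2·[0.56] = 2 + 1.12 = 3.12.
Because errors are independent across components, Cov(Tᵢ,Tⱼ) = Cov(Xᵢ,Xⱼ); the off-diagonal part of the true-score variance is the same as above.
True-score variance = [0.72 + 0.70] + 1.12 = 1.42 + 1.12 = 2.54.
Reliability = 2.54 / 3.12 = 0.814.

0.814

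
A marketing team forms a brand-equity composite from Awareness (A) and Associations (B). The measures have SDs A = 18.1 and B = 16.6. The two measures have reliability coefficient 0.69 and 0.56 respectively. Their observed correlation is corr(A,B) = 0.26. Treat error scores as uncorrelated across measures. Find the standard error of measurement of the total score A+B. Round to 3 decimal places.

14.927

Var(total) = 603.17 + 156.239 = 759.409.
True-score variance = 380.365 + 156.239 = 536.604, so reliability = 0.7066.
Error variance = 759.409 − 536.604 = 222.805; SEM = √222.805 = 14.927.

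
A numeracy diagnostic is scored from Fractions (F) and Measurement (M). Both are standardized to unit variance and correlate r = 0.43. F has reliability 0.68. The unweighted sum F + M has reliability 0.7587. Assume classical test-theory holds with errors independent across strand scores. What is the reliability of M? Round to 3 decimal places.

0.630

Var(F+M) = 2 + 2·0.43 = 2.860.
True-score variance = ρ_F + ρ_M + 2·0.43, so 0.7587 = (0.68 + ρ_M + 0.86) / 2.860.
ρ_M = 0.7587·2.860 − 0.68 − 0.86 = 0.630.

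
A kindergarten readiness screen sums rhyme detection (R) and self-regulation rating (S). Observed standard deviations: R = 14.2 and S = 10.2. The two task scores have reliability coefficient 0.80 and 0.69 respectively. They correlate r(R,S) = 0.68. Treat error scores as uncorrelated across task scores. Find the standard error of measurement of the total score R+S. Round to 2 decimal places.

Var(total) = 305.68 + 196.982 = 502.662.
True-score variance = 233.1 + 196.982 = 430.082, so reliability = 0.8556.
Error variance = 502.662 − 430.082 = 72.5804; SEM = √72.5804 = 8.52.

8.52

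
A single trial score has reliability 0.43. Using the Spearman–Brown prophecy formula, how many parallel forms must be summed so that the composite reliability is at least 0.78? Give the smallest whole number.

k ≥ ρ*(1−ρ₁)/(ρ₁(1−ρ*)) = 0.78·0.57 / (0.43·0.22) = 4.700.
Smallest integer k = 5.

5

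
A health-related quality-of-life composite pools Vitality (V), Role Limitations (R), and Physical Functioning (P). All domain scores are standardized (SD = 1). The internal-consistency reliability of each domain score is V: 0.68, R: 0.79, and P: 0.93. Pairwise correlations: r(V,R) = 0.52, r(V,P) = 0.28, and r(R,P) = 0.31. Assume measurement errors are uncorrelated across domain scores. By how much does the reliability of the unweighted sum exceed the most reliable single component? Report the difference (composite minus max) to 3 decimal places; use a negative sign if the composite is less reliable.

-0.045

Var(sum) = 3 + 2.22 = 5.22; true-score variance = 2.4 + 2.22 = 4.62; composite reliability = 0.8851.
Max component reliability = 0.9300.
Difference = 0.8851 − 0.9300 = -0.045.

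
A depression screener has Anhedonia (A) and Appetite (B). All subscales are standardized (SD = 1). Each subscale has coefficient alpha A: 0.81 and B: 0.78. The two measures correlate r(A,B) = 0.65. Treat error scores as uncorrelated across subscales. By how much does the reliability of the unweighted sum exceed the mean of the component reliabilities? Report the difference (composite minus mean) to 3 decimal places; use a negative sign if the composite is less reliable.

0.081

Var(sum) = 2 + 1.3 = 3.3; true-score variance = 1.59 + 1.3 = 2.89; composite reliability = 0.8758.
Mean component reliability = 0.7950.
Difference = 0.8758 − 0.7950 = 0.081.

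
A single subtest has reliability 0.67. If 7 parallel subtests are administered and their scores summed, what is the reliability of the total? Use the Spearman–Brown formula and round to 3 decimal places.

0.934

ρ_k = kρ / (1 + (k−1)ρ) = 7·0.67 / (1 + 6·0.67) = 4.690 / 5.020 = 0.934.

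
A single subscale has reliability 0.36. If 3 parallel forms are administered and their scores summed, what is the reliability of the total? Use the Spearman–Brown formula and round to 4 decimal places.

ρ_k = kρ / (1 + (k−1)ρ) = 3·0.36 / (1 + 2·0.36) = 1.080 / 1.720 = 0.6279.

0.6279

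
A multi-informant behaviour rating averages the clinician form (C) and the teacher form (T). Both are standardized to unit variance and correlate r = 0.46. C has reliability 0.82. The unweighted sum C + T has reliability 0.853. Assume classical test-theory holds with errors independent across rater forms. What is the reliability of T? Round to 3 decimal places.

0.751

Var(C+T) = 2 + 2·0.46 = 2.920.
True-score variance = ρ_C + ρ_T + 2·0.46, so 0.853 = (0.82 + ρ_T + 0.92) / 2.920.
ρ_T = 0.853·2.920 − 0.82 − 0.92 = 0.751.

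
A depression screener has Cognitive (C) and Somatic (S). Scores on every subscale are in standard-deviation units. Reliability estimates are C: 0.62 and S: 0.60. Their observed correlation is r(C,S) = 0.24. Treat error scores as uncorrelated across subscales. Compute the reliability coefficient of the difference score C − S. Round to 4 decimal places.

Var(C−S) = 1 + 1 − 2·0.24 = 2 − 0.48 = 1.52.
Because errors are independent across components, Cov(Tᵢ,Tⱼ) = Cov(Xᵢ,Xⱼ); the off-diagonal part of the true-score variance is the same as above.
True-score variance = [0.62 + 0.60] − 0.48 = 1.22 − 0.48 = 0.74.
Reliability = 0.74 / 1.52 = 0.4868.

0.4868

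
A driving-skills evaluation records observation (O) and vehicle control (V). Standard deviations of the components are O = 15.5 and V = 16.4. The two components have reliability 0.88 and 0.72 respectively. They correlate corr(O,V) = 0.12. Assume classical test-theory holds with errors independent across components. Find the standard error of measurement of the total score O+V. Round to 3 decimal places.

Var(total) = 509.21 + 61.008 = 570.218.
True-score variance = 405.071 + 61.008 = 466.079, so reliability = 0.8174.
Error variance = 570.218 − 466.079 = 104.139; SEM = √104.139 = 10.205.

10.205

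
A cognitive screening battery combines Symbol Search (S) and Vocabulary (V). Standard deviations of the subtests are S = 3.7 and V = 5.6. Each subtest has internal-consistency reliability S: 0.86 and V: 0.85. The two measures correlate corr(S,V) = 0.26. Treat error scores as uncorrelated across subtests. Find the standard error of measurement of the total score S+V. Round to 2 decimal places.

Var(total) = 45.05 + 10.7744 = 55.8244.
True-score variance = 38.4294 + 10.7744 = 49.2038, so reliability = 0.8814.
Error variance = 55.8244 − 49.2038 = 6.6206; SEM = √6.6206 = 2.57.

2.57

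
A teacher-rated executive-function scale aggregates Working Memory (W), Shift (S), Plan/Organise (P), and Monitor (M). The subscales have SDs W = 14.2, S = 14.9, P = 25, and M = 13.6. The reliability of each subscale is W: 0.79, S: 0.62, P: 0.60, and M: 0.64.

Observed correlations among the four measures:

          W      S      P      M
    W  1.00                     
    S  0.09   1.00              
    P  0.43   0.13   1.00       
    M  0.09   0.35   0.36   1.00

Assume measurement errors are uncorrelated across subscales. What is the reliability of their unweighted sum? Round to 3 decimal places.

0.788

Var(W+S+P+M) = 14.2² + 14.9² + 25² + 13.6² + 2·[14.2·14.9·0.09 + 14.2·25·0.43 + 14.2·13.6·0.09 + 14.9·25·0.13 + 14.9·13.6·0.35 + 25·13.6·0.36] = 1233.61 + 861.644 = 2095.25.
With uncorrelated errors the cross-covariances are all true-score covariance, so they carry over unchanged; only the diagonal terms shrink to ρᵢσᵢ².
True-score variance = [14.2²·0.79 + 14.9²·0.62 + 25²·0.60 + 13.6²·0.64] + 861.644 = 790.316 + 861.644 = 1651.96.
Reliability = 1651.96 / 2095.25 = 0.788.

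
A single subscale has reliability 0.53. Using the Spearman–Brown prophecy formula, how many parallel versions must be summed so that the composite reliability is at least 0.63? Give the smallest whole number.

k ≥ ρ*(1−ρ₁)/(ρ₁(1−ρ*)) = 0.63·0.47 / (0.53·0.37) = 1.510.
Smallest integer k = 2.

2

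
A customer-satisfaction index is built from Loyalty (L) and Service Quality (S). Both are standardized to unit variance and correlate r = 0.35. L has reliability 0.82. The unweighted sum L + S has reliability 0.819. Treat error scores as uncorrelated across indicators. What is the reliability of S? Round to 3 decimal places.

Var(L+S) = 2 + 2·0.35 = 2.700.
True-score variance = ρ_L + ρ_S + 2·0.35, so 0.819 = (0.82 + ρ_S + 0.70) / 2.700.
ρ_S = 0.819·2.700 − 0.82 − 0.70 = 0.691.

0.691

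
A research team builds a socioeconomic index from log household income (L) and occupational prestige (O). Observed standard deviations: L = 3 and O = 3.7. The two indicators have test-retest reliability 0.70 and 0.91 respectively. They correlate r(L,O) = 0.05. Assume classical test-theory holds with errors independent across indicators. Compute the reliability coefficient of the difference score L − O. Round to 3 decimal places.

Var(L−O) = 3² + 3.7² − 2·3·3.7·0.05 = 22.69 − 1.11 = 21.58.
With uncorrelated errors the cross-covariances are all true-score covariance, so they carry over unchanged; only the diagonal terms shrink to ρᵢσᵢ².
True-score variance = [3²·0.70 + 3.7²·0.91] − 1.11 = 18.7579 − 1.11 = 17.6479.
Reliability = 17.6479 / 21.58 = 0.818.

0.818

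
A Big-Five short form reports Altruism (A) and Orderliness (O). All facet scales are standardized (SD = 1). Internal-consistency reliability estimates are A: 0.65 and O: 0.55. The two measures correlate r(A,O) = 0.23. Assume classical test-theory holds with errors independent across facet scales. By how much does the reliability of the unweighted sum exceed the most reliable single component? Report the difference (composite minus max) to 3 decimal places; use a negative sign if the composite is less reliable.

Var(sum) = 2 + 0.46 = 2.46; true-score variance = 1.2 + 0.46 = 1.66; composite reliability = 0.6748.
Max component reliability = 0.6500.
Difference = 0.6748 − 0.6500 = 0.025.

0.025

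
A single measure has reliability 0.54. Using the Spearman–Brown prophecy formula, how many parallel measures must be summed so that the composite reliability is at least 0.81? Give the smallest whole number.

k ≥ ρ*(1−ρ₁)/(ρ₁(1−ρ*)) = 0.81·0.46 / (0.54·0.19) = 3.632.
Smallest integer k = 4.

4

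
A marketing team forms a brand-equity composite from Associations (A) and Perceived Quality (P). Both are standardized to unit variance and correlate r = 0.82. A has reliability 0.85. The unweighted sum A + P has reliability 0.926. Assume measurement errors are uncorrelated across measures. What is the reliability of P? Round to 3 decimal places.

Var(A+P) = 2 + 2·0.82 = 3.640.
True-score variance = ρ_A + ρ_P + 2·0.82, so 0.926 = (0.85 + ρ_P + 1.64) / 3.640.
ρ_P = 0.926·3.640 − 0.85 − 1.64 = 0.881.

0.881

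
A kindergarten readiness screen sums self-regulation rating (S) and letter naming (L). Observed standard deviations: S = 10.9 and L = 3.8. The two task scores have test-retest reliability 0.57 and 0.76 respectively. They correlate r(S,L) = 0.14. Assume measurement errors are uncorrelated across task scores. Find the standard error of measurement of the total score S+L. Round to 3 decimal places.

Var(total) = 133.25 + 11.5976 = 144.848.
True-score variance = 78.6961 + 11.5976 = 90.2937, so reliability = 0.6234.
Error variance = 144.848 − 90.2937 = 54.5539; SEM = √54.5539 = 7.386.

7.386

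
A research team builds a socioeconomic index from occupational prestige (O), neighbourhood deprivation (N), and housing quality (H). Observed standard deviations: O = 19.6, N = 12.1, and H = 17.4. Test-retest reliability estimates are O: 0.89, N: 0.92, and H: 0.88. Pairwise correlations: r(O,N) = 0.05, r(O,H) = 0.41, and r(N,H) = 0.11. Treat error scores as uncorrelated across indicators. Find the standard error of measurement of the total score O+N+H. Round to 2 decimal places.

Var(total) = 833.33 + 349.688 = 1183.02.
True-score variance = 743.028 + 349.688 = 1092.72, so reliability = 0.9237.
Error variance = 1183.02 − 1092.72 = 90.3016; SEM = √90.3016 = 9.50.

9.50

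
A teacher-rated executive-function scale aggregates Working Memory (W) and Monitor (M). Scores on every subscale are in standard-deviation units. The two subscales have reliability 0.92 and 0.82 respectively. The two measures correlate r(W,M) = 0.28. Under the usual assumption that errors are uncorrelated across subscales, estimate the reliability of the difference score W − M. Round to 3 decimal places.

0.819

Var(W−M) = 1 + 1 − 2·0.28 = 2 − 0.56 = 1.44.
Under uncorrelated errors the observed covariances equal the true-score covariances, so only the own-variance terms attenuate.
True-score variance = [0.92 + 0.82] − 0.56 = 1.74 − 0.56 = 1.18.
Reliability = 1.18 / 1.44 = 0.819.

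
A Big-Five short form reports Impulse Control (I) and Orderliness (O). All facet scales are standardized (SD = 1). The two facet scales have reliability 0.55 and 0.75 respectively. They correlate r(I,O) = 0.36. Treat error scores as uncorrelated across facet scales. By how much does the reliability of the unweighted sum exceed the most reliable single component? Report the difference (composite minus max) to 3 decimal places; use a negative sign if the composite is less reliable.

-0.007

Var(sum) = 2 + 0.72 = 2.72; true-score variance = 1.3 + 0.72 = 2.02; composite reliability = 0.7426.
Max component reliability = 0.7500.
Difference = 0.7426 − 0.7500 = -0.007.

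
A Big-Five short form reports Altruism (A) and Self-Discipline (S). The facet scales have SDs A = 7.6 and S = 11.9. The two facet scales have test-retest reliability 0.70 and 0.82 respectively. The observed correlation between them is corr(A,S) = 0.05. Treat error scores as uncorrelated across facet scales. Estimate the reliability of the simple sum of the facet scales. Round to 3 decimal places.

Var(A+S) = 7.6² + 11.9² + 2·[7.6·11.9·0.05] = 199.37 + 9.044 = 208.414.
Because errors are independent across components, Cov(Tᵢ,Tⱼ) = Cov(Xᵢ,Xⱼ); the off-diagonal part of the true-score variance is the same as above.
True-score variance = [7.6²·0.70 + 11.9²·0.82] + 9.044 = 156.552 + 9.044 = 165.596.
Reliability = 165.596 / 208.414 = 0.795.

0.795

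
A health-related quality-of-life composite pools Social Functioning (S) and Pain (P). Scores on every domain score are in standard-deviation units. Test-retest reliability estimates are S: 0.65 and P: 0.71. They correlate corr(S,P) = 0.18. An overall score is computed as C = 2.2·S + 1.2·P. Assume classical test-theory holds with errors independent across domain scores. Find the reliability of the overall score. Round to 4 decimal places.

Var(C) = 2.2² + 1.2² + 2·[2.64·0.18] = 6.28 + 0.9504 = 7.2304.
Because errors are independent across components, Cov(Tᵢ,Tⱼ) = Cov(Xᵢ,Xⱼ); the off-diagonal part of the true-score variance is the same as above.
True-score variance = [2.2²·0.65 + 1.2²·0.71] + 0.9504 = 4.1684 + 0.9504 = 5.1188.
Reliability = 5.1188 / 7.2304 = 0.7080.

0.7080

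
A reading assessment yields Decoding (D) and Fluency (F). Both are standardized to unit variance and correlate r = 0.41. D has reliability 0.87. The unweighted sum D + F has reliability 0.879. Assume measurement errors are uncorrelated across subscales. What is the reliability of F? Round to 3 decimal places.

0.789

Var(D+F) = 2 + 2·0.41 = 2.820.
True-score variance = ρ_D + ρ_F + 2·0.41, so 0.879 = (0.87 + ρ_F + 0.82) / 2.820.
ρ_F = 0.879·2.820 − 0.87 − 0.82 = 0.789.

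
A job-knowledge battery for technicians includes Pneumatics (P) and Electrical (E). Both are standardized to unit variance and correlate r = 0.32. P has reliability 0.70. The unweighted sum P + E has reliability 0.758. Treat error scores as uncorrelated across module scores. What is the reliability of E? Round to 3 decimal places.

Var(P+E) = 2 + 2·0.32 = 2.640.
True-score variance = ρ_P + ρ_E + 2·0.32, so 0.758 = (0.70 + ρ_E + 0.64) / 2.640.
ρ_E = 0.758·2.640 − 0.70 − 0.64 = 0.661.

0.661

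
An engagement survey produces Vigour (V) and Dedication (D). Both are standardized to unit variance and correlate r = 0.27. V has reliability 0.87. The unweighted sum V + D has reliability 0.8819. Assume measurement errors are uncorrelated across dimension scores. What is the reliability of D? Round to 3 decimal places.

0.830

Var(V+D) = 2 + 2·0.27 = 2.540.
True-score variance = ρ_V + ρ_D + 2·0.27, so 0.8819 = (0.87 + ρ_D + 0.54) / 2.540.
ρ_D = 0.8819·2.540 − 0.87 − 0.54 = 0.830.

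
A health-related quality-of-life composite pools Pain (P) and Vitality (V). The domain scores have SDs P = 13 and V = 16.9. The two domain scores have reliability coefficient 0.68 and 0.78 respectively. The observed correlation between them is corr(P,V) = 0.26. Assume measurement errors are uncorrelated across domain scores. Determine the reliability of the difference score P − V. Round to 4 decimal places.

Var(P−V) = 13² + 16.9² − 2·13·16.9·0.26 = 454.61 − 114.244 = 340.366.
Under uncorrelated errors the observed covariances equal the true-score covariances, so only the own-variance terms attenuate.
True-score variance = [13²·0.68 + 16.9²·0.78] − 114.244 = 337.696 − 114.244 = 223.452.
Reliability = 223.452 / 340.366 = 0.6565.

0.6565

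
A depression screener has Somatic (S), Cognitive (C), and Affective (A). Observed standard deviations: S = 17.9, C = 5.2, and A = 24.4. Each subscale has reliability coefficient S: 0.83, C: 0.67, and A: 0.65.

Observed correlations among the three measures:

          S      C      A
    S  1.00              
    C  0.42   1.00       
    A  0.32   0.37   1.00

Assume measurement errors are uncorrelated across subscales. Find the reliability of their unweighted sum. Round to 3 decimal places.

0.805

Var(S+C+A) = 17.9² + 5.2² + 24.4² + 2·[17.9·5.2·0.42 + 17.9·24.4·0.32 + 5.2·24.4·0.37] = 942.81 + 451.605 = 1394.41.
Under uncorrelated errors the observed covariances equal the true-score covariances, so only the own-variance terms attenuate.
True-score variance = [17.9²·0.83 + 5.2²·0.67 + 24.4²·0.65] + 451.605 = 671.041 + 451.605 = 1122.65.
Reliability = 1122.65 / 1394.41 = 0.805.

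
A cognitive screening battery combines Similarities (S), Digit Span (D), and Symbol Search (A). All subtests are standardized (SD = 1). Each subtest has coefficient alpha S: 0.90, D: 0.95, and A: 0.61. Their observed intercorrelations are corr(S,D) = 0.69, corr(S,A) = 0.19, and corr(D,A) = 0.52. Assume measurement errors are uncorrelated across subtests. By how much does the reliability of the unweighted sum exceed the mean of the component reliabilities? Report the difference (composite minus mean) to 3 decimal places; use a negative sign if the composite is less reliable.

Var(sum) = 3 + 2.8 = 5.8; true-score variance = 2.46 + 2.8 = 5.26; composite reliability = 0.9069.
Mean component reliability = 0.8200.
Difference = 0.9069 − 0.8200 = 0.087.

0.087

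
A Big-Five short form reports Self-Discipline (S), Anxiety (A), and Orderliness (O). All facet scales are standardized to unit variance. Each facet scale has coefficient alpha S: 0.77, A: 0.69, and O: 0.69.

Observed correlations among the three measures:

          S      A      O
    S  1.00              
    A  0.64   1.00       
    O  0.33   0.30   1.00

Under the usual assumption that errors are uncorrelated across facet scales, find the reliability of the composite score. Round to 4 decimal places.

Var(S+A+O) = 3 + 2·[0.64 + 0.33 + 0.30] = 3 + 2.54 = 5.54.
Because errors are independent across components, Cov(Tᵢ,Tⱼ) = Cov(Xᵢ,Xⱼ); the off-diagonal part of the true-score variance is the same as above.
True-score variance = [0.77 + 0.69 + 0.69] + 2.54 = 2.15 + 2.54 = 4.69.
Reliability = 4.69 / 5.54 = 0.8466.

0.8466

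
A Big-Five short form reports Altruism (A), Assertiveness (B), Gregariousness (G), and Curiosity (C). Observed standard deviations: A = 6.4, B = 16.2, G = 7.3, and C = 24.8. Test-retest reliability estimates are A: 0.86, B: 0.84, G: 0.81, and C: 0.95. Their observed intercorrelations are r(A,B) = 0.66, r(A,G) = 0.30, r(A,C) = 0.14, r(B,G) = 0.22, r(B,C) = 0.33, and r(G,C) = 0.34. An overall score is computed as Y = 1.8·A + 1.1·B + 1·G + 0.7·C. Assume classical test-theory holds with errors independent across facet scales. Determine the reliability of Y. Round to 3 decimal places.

Var(Y) = 1.8²·6.4² + 1.1²·16.2² + 7.3² + 0.7²·24.8² + 2·[1.98·6.4·16.2·0.66 + 1.8·6.4·7.3·0.30 + 1.26·6.4·24.8·0.14 + 1.1·16.2·7.3·0.22 + 0.77·16.2·24.8·0.33 + 0.7·7.3·24.8·0.34] = 804.922 + 725.019 = 1529.94.
With uncorrelated errors the cross-covariances are all true-score covariance, so they carry over unchanged; only the diagonal terms shrink to ρᵢσᵢ².
True-score variance = [1.8²·6.4²·0.86 + 1.1²·16.2²·0.84 + 7.3²·0.81 + 0.7²·24.8²·0.95] + 725.019 = 710.341 + 725.019 = 1435.36.
Reliability = 1435.36 / 1529.94 = 0.938.

0.938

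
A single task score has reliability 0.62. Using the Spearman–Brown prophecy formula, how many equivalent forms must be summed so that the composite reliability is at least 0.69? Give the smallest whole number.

k ≥ ρ*(1−ρ₁)/(ρ₁(1−ρ*)) = 0.69·0.38 / (0.62·0.31) = 1.364.
Smallest integer k = 2.

2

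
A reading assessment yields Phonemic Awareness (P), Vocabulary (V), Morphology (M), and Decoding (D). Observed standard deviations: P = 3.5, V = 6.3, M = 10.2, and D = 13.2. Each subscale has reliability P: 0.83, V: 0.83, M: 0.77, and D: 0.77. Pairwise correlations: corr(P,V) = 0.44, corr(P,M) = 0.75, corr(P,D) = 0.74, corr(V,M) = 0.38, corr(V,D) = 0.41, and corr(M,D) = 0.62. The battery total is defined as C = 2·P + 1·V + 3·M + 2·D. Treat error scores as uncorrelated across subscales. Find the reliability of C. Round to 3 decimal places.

0.893

Var(C) = 2²·3.5² + 6.3² + 3²·10.2² + 2²·13.2² + 2·[2·3.5·6.3·0.44 + 6·3.5·10.2·0.75 + 4·3.5·13.2·0.74 + 3·6.3·10.2·0.38 + 2·6.3·13.2·0.41 + 6·10.2·13.2·0.62] = 1722.01 + 1918.23 = 3640.24.
Because errors are independent across components, Cov(Tᵢ,Tⱼ) = Cov(Xᵢ,Xⱼ); the off-diagonal part of the true-score variance is the same as above.
True-score variance = [2²·3.5²·0.83 + 6.3²·0.83 + 3²·10.2²·0.77 + 2²·13.2²·0.77] + 1918.23 = 1331.27 + 1918.23 = 3249.5.
Reliability = 3249.5 / 3640.24 = 0.893.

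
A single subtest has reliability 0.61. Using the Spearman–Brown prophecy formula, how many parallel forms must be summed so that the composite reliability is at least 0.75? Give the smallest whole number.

2

k ≥ ρ*(1−ρ₁)/(ρ₁(1−ρ*)) = 0.75·0.39 / (0.61·0.25) = 1.918.
Smallest integer k = 2.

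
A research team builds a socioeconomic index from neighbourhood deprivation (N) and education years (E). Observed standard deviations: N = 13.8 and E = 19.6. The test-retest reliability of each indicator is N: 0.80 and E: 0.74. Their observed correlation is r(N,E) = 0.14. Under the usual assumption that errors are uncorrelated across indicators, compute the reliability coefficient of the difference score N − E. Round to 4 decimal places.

Var(N−E) = 13.8² + 19.6² − 2·13.8·19.6·0.14 = 574.6 − 75.7344 = 498.866.
Because errors are independent across components, Cov(Tᵢ,Tⱼ) = Cov(Xᵢ,Xⱼ); the off-diagonal part of the true-score variance is the same as above.
True-score variance = [13.8²·0.80 + 19.6²·0.74] − 75.7344 = 436.63 − 75.7344 = 360.896.
Reliability = 360.896 / 498.866 = 0.7234.

0.7234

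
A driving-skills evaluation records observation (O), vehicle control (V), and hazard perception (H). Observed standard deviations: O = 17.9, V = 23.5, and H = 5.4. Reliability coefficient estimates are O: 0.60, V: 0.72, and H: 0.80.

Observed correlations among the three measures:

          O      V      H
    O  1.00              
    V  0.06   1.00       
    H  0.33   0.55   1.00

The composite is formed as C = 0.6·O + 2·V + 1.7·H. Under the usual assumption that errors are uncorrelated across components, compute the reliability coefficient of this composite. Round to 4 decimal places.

Var(C) = 0.6²·17.9² + 2²·23.5² + 1.7²·5.4² + 2·[1.2·17.9·23.5·0.06 + 1.02·17.9·5.4·0.33 + 3.4·23.5·5.4·0.55] = 2408.62 + 600.251 = 3008.87.
With uncorrelated errors the cross-covariances are all true-score covariance, so they carry over unchanged; only the diagonal terms shrink to ρᵢσᵢ².
True-score variance = [0.6²·17.9²·0.60 + 2²·23.5²·0.72 + 1.7²·5.4²·0.80] + 600.251 = 1727.11 + 600.251 = 2327.36.
Reliability = 2327.36 / 3008.87 = 0.7735.

0.7735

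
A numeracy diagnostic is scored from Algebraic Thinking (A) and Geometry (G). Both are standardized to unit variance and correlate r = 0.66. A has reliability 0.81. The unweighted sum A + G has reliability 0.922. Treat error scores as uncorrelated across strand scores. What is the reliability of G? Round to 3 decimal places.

0.931

Var(A+G) = 2 + 2·0.66 = 3.320.
True-score variance = ρ_A + ρ_G + 2·0.66, so 0.922 = (0.81 + ρ_G + 1.32) / 3.320.
ρ_G = 0.922·3.320 − 0.81 − 1.32 = 0.931.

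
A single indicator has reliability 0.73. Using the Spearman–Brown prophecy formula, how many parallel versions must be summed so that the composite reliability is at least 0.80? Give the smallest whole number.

k ≥ ρ*(1−ρ₁)/(ρ₁(1−ρ*)) = 0.80·0.27 / (0.73·0.20) = 1.479.
Smallest integer k = 2.

2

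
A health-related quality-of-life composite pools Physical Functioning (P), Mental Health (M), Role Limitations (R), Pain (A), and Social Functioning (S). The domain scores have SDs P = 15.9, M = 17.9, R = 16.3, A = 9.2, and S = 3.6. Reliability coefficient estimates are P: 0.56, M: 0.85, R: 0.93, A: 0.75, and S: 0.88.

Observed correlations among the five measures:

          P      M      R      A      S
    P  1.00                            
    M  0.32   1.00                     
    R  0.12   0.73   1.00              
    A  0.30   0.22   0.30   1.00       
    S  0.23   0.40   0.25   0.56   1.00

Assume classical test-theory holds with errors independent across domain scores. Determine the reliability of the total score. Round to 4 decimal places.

Var(P+M+R+A+S) = 15.9² + 17.9² + 16.3² + 9.2² + 3.6² + 2·[15.9·17.9·0.32 + 15.9·16.3·0.12 + 15.9·9.2·0.30 + 15.9·3.6·0.23 + 17.9·16.3·0.73 + 17.9·9.2·0.22 + 17.9·3.6·0.40 + 16.3·9.2·0.30 + 16.3·3.6·0.25 + 9.2·3.6·0.56] = 936.51 + 1064.86 = 2001.37.
With uncorrelated errors the cross-covariances are all true-score covariance, so they carry over unchanged; only the diagonal terms shrink to ρᵢσᵢ².
True-score variance = [15.9²·0.56 + 17.9²·0.85 + 16.3²·0.93 + 9.2²·0.75 + 3.6²·0.88] + 1064.86 = 735.899 + 1064.86 = 1800.75.
Reliability = 1800.75 / 2001.37 = 0.8998.

0.8998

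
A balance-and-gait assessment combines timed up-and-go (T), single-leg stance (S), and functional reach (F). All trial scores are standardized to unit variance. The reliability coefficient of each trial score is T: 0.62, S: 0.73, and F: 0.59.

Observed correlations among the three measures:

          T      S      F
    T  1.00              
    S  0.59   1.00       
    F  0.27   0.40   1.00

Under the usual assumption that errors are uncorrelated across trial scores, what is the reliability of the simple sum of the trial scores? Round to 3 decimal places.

Var(T+S+F) = 3 + 2·[0.59 + 0.27 + 0.40] = 3 + 2.52 = 5.52.
Because errors are independent across components, Cov(Tᵢ,Tⱼ) = Cov(Xᵢ,Xⱼ); the off-diagonal part of the true-score variance is the same as above.
True-score variance = [0.62 + 0.73 + 0.59] + 2.52 = 1.94 + 2.52 = 4.46.
Reliability = 4.46 / 5.52 = 0.808.

0.808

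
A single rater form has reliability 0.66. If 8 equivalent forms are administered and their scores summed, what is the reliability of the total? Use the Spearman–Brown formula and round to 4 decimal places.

0.9395

ρ_k = kρ / (1 + (k−1)ρ) = 8·0.66 / (1 + 7·0.66) = 5.280 / 5.620 = 0.9395.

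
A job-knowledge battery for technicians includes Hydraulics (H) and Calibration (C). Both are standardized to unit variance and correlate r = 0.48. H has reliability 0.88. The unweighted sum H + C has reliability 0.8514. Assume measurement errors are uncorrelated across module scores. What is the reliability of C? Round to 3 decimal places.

0.680

Var(H+C) = 2 + 2·0.48 = 2.960.
True-score variance = ρ_H + ρ_C + 2·0.48, so 0.8514 = (0.88 + ρ_C + 0.96) / 2.960.
ρ_C = 0.8514·2.960 − 0.88 − 0.96 = 0.680.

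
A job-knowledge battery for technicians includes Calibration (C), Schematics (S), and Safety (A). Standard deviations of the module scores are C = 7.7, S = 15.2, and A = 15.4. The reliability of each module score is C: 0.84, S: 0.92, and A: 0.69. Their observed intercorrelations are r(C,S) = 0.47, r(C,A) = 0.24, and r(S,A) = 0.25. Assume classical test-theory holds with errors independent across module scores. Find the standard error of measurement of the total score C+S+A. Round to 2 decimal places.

10.07

Var(total) = 527.49 + 283.976 = 811.466.
True-score variance = 426.001 + 283.976 = 709.977, so reliability = 0.8749.
Error variance = 811.466 − 709.977 = 101.489; SEM = √101.489 = 10.07.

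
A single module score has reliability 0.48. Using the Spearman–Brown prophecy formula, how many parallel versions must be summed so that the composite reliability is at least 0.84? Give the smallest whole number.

6

k ≥ ρ*(1−ρ₁)/(ρ₁(1−ρ*)) = 0.84·0.52 / (0.48·0.16) = 5.688.
Smallest integer k = 6.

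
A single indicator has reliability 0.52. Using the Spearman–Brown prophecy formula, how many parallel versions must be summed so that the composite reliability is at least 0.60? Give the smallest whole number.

k ≥ ρ*(1−ρ₁)/(ρ₁(1−ρ*)) = 0.60·0.48 / (0.52·0.40) = 1.385.
Smallest integer k = 2.

2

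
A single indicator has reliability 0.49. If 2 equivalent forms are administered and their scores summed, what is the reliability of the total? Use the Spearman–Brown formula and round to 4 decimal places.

0.6577

ρ_k = kρ / (1 + (k−1)ρ) = 2·0.49 / (1 + 1·0.49) = 0.980 / 1.490 = 0.6577.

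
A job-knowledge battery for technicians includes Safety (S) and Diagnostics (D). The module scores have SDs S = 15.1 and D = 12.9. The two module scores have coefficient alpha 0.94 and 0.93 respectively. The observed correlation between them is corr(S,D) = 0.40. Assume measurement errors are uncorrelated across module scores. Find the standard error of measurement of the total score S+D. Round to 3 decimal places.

5.033

Var(total) = 394.42 + 155.832 = 550.252.
True-score variance = 369.091 + 155.832 = 524.923, so reliability = 0.9540.
Error variance = 550.252 − 524.923 = 25.3293; SEM = √25.3293 = 5.033.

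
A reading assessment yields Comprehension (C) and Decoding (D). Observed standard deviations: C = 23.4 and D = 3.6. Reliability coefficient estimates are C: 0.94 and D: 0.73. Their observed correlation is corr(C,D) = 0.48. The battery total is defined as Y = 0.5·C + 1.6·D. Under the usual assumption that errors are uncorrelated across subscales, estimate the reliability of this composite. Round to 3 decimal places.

Var(Y) = 0.5²·23.4² + 1.6²·3.6² + 2·[0.8·23.4·3.6·0.48] = 170.068 + 64.6963 = 234.764.
With uncorrelated errors the cross-covariances are all true-score covariance, so they carry over unchanged; only the diagonal terms shrink to ρᵢσᵢ².
True-score variance = [0.5²·23.4²·0.94 + 1.6²·3.6²·0.73] + 64.6963 = 152.896 + 64.6963 = 217.593.
Reliability = 217.593 / 234.764 = 0.927.

0.927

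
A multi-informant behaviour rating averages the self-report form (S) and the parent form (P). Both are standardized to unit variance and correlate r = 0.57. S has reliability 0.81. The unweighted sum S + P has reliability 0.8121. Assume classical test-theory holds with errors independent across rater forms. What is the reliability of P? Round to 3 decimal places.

0.600

Var(S+P) = 2 + 2·0.57 = 3.140.
True-score variance = ρ_S + ρ_P + 2·0.57, so 0.8121 = (0.81 + ρ_P + 1.14) / 3.140.
ρ_P = 0.8121·3.140 − 0.81 − 1.14 = 0.600.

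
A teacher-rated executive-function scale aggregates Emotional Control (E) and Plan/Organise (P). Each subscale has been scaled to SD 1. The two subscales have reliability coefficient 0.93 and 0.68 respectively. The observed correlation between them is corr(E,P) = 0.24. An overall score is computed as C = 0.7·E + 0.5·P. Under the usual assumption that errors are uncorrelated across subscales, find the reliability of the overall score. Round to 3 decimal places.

0.874

Var(C) = 0.7² + 0.5² + 2·[0.35·0.24] = 0.74 + 0.168 = 0.908.
With uncorrelated errors the cross-covariances are all true-score covariance, so they carry over unchanged; only the diagonal terms shrink to ρᵢσᵢ².
True-score variance = [0.7²·0.93 + 0.5²·0.68] + 0.168 = 0.6257 + 0.168 = 0.7937.
Reliability = 0.7937 / 0.908 = 0.874.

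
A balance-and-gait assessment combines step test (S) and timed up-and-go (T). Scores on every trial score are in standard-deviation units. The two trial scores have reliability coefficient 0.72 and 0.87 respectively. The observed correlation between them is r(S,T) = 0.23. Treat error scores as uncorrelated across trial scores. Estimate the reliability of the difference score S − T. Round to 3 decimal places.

Var(S−T) = 1 + 1 − 2·0.23 = 2 − 0.46 = 1.54.
With uncorrelated errors the cross-covariances are all true-score covariance, so they carry over unchanged; only the diagonal terms shrink to ρᵢσᵢ².
True-score variance = [0.72 + 0.87] − 0.46 = 1.59 − 0.46 = 1.13.
Reliability = 1.13 / 1.54 = 0.734.

0.734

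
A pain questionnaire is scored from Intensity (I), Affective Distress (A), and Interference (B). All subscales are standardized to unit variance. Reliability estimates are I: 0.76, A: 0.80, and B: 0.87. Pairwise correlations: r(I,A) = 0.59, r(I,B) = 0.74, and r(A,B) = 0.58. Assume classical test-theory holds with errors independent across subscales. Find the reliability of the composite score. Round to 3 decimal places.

0.916

Var(I+A+B) = 3 + 2·[0.59 + 0.74 + 0.58] = 3 + 3.82 = 6.82.
Because errors are independent across components, Cov(Tᵢ,Tⱼ) = Cov(Xᵢ,Xⱼ); the off-diagonal part of the true-score variance is the same as above.
True-score variance = [0.76 + 0.80 + 0.87] + 3.82 = 2.43 + 3.82 = 6.25.
Reliability = 6.25 / 6.82 = 0.916.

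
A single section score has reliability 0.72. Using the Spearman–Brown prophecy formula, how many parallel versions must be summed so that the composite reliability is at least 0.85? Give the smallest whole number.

3

k ≥ ρ*(1−ρ₁)/(ρ₁(1−ρ*)) = 0.85·0.28 / (0.72·0.15) = 2.204.
Smallest integer k = 3.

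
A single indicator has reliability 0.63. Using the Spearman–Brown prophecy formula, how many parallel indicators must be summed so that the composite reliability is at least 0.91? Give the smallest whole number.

6

k ≥ ρ*(1−ρ₁)/(ρ₁(1−ρ*)) = 0.91·0.37 / (0.63·0.09) = 5.938.
Smallest integer k = 6.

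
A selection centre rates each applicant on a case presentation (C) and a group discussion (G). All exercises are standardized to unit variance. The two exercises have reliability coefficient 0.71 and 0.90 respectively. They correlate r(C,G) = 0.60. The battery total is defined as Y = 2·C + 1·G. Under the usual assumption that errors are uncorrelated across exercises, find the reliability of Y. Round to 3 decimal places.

Var(Y) = 2² + 1 + 2·[2·0.60] = 5 + 2.4 = 7.4.
Because errors are independent across components, Cov(Tᵢ,Tⱼ) = Cov(Xᵢ,Xⱼ); the off-diagonal part of the true-score variance is the same as above.
True-score variance = [2²·0.71 + 0.90] + 2.4 = 3.74 + 2.4 = 6.14.
Reliability = 6.14 / 7.4 = 0.830.

0.830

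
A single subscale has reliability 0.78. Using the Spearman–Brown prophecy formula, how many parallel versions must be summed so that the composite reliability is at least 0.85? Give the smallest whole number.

2

k ≥ ρ*(1−ρ₁)/(ρ₁(1−ρ*)) = 0.85·0.22 / (0.78·0.15) = 1.598.
Smallest integer k = 2.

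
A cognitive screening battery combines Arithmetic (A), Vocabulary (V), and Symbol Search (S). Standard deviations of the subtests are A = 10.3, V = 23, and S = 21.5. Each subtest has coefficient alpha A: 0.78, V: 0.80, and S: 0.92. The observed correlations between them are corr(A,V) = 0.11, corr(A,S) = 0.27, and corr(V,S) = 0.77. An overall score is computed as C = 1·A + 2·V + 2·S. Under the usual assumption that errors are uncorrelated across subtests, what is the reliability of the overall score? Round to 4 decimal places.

Var(C) = 10.3² + 2²·23² + 2²·21.5² + 2·[2·10.3·23·0.11 + 2·10.3·21.5·0.27 + 4·23·21.5·0.77] = 4071.09 + 3389.52 = 7460.61.
Under uncorrelated errors the observed covariances equal the true-score covariances, so only the own-variance terms attenuate.
True-score variance = [10.3²·0.78 + 2²·23²·0.80 + 2²·21.5²·0.92] + 3389.52 = 3476.63 + 3389.52 = 6866.15.
Reliability = 6866.15 / 7460.61 = 0.9203.

0.9203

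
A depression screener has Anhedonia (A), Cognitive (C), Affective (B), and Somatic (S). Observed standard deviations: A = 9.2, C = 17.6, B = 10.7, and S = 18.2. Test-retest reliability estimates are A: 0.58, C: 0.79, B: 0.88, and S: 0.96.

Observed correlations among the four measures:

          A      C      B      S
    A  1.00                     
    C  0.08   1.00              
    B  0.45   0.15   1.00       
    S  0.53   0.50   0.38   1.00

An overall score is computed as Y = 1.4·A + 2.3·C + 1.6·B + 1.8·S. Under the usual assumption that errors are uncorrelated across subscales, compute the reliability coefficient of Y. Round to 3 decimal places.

0.916

Var(Y) = 1.4²·9.2² + 2.3²·17.6² + 1.6²·10.7² + 1.8²·18.2² + 2·[3.22·9.2·17.6·0.08 + 2.24·9.2·10.7·0.45 + 2.52·9.2·18.2·0.53 + 3.68·17.6·10.7·0.15 + 4.14·17.6·18.2·0.50 + 2.88·10.7·18.2·0.38] = 3170.84 + 2689.42 = 5860.26.
With uncorrelated errors the cross-covariances are all true-score covariance, so they carry over unchanged; only the diagonal terms shrink to ρᵢσᵢ².
True-score variance = [1.4²·9.2²·0.58 + 2.3²·17.6²·0.79 + 1.6²·10.7²·0.88 + 1.8²·18.2²·0.96] + 2689.42 = 2678.95 + 2689.42 = 5368.37.
Reliability = 5368.37 / 5860.26 = 0.916.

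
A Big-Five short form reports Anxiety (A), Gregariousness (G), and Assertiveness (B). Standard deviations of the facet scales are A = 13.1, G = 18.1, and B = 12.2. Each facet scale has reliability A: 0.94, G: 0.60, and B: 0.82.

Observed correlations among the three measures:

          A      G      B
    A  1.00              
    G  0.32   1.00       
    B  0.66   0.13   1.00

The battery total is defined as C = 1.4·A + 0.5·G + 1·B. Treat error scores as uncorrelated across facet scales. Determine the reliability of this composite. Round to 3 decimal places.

Var(C) = 1.4²·13.1² + 0.5²·18.1² + 12.2² + 2·[0.7·13.1·18.1·0.32 + 1.4·13.1·12.2·0.66 + 0.5·18.1·12.2·0.13] = 567.098 + 430.279 = 997.377.
Because errors are independent across components, Cov(Tᵢ,Tⱼ) = Cov(Xᵢ,Xⱼ); the off-diagonal part of the true-score variance is the same as above.
True-score variance = [1.4²·13.1²·0.94 + 0.5²·18.1²·0.60 + 12.2²·0.82] + 430.279 = 487.365 + 430.279 = 917.644.
Reliability = 917.644 / 997.377 = 0.920.

0.920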